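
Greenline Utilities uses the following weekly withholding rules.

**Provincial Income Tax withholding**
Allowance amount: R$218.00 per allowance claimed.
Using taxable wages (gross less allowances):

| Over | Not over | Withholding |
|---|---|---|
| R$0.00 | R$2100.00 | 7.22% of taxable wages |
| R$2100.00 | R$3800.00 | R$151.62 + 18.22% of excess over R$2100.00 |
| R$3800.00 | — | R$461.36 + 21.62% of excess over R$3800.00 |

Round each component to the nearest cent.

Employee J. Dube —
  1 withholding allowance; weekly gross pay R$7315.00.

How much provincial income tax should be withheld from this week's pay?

Provincial Income Tax: taxable = R$7315.00 − 1×R$218.00 = R$7097.00
  R$461.36 + 21.62% × (R$7097.00 − R$3800.00) = R$461.36 + 21.62% × R$3297.00 = R$1174.17

R$1174.17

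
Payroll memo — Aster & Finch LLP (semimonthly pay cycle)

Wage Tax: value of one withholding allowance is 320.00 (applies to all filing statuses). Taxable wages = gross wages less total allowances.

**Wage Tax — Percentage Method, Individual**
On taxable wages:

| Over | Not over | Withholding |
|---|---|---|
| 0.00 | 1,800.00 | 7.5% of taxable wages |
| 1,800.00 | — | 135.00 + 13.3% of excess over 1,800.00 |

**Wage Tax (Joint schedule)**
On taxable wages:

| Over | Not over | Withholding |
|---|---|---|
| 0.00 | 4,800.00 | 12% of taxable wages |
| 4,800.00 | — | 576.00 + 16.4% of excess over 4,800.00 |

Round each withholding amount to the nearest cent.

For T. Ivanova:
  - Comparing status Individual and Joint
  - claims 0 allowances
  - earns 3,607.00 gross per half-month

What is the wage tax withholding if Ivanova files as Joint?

432.84

Wage Tax (Joint): taxable = 3,607.00
  12% × 3,607.00 = 432.84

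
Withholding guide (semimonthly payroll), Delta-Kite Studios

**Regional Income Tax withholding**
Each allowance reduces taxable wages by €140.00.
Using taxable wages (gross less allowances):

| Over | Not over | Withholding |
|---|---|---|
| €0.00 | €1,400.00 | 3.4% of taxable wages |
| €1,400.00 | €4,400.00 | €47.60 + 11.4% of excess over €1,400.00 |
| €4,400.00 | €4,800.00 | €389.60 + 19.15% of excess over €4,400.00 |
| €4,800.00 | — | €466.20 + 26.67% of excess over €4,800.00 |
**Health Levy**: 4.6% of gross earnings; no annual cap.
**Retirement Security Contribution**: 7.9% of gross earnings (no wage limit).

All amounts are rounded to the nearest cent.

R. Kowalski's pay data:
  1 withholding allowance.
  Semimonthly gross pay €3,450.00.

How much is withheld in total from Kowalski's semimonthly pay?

€696.59

Regional Income Tax: taxable = €3,450.00 − 1×€140.00 = €3,310.00
  €47.60 + 11.4% × (€3,310.00 − €1,400.00) = €47.60 + 11.4% × €1,910.00 = €265.34
Health Levy: 4.6% × €3,450.00 = €158.70
Retirement Security Contribution: 7.9% × €3,450.00 = €272.55
Total: €265.34 + €158.70 + €272.55 = €696.59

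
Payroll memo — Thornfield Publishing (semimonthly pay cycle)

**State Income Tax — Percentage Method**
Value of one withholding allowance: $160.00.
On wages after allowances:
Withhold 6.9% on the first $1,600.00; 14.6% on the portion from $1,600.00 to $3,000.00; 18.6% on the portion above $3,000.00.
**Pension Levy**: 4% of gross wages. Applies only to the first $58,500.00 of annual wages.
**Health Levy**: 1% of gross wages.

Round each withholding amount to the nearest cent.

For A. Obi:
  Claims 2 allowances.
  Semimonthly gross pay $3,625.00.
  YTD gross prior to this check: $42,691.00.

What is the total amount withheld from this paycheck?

$552.78

State Income Tax: taxable = $3,625.00 − 2×$160.00 = $3,305.00
  $314.80 + 18.6% × ($3,305.00 − $3,000.00) = $314.80 + 18.6% × $305.00 = $371.53
Pension Levy: 4% × $3,625.00 = $145.00
Health Levy: 1% × $3,625.00 = $36.25
Total: $371.53 + $145.00 + $36.25 = $552.78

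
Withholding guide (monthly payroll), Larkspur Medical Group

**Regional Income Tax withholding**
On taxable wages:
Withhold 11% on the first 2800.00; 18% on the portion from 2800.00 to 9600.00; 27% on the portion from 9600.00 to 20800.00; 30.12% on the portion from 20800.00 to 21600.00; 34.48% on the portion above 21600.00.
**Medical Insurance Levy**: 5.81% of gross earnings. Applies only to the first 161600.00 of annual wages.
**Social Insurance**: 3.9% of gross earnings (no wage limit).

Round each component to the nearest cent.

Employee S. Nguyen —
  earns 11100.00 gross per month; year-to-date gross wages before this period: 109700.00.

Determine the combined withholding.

3014.81

Regional Income Tax: taxable = 11100.00
  1532.00 + 27% × (11100.00 − 9600.00) = 1532.00 + 27% × 1500.00 = 1937.00
Medical Insurance Levy: 5.81% × 11100.00 = 644.91
Social Insurance: 3.9% × 11100.00 = 432.90
Total: 1937.00 + 644.91 + 432.90 = 3014.81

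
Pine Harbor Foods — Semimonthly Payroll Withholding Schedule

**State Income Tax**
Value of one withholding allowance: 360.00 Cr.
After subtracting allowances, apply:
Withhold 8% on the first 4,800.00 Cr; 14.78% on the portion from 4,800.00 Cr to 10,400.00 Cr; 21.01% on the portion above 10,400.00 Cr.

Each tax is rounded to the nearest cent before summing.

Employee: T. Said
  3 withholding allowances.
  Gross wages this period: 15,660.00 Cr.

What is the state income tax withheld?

State Income Tax: taxable = 15,660.00 Cr − 3×360.00 Cr = 14,580.00 Cr
  1,211.68 Cr + 21.01% × (14,580.00 Cr − 10,400.00 Cr) = 1,211.68 Cr + 21.01% × 4,180.00 Cr = 2,089.90 Cr

2,089.90 Cr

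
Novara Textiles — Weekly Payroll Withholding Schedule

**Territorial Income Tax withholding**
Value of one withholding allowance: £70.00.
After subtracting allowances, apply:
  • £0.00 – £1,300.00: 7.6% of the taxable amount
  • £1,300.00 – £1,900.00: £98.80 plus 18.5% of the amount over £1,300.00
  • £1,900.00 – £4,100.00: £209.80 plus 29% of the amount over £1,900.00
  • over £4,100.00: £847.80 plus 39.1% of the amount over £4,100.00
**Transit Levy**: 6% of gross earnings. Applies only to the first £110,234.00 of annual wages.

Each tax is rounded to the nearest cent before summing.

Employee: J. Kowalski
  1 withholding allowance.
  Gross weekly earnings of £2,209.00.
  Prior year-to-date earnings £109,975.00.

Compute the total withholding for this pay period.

£294.65

Territorial Income Tax: taxable = £2,209.00 − 1×£70.00 = £2,139.00
  £209.80 + 29% × (£2,139.00 − £1,900.00) = £209.80 + 29% × £239.00 = £279.11
Transit Levy: cap £110,234.00 − YTD £109,975.00 = £259.00 subject; 6% × £259.00 = £15.54
Total: £279.11 + £15.54 = £294.65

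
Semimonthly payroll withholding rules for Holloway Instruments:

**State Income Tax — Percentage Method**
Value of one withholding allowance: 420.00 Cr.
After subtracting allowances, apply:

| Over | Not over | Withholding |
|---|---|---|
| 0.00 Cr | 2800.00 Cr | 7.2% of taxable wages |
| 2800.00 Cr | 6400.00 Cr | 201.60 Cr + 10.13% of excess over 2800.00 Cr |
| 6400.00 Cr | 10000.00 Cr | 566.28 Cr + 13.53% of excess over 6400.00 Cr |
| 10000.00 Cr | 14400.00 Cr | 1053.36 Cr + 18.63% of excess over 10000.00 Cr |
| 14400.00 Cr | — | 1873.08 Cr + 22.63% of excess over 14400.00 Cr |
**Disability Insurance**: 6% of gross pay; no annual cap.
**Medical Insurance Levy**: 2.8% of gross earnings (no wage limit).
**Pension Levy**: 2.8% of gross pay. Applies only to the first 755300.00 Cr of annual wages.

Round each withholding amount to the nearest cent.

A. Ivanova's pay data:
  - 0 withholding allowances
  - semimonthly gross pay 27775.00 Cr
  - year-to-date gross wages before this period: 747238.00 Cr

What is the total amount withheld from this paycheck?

State Income Tax: taxable = 27775.00 Cr
  1873.08 Cr + 22.63% × (27775.00 Cr − 14400.00 Cr) = 1873.08 Cr + 22.63% × 13375.00 Cr = 4899.84 Cr
Disability Insurance: 6% × 27775.00 Cr = 1666.50 Cr
Medical Insurance Levy: 2.8% × 27775.00 Cr = 777.70 Cr
Pension Levy: cap 755300.00 Cr − YTD 747238.00 Cr = 8062.00 Cr subject; 2.8% × 8062.00 Cr = 225.74 Cr
Total: 4899.84 Cr + 1666.50 Cr + 777.70 Cr + 225.74 Cr = 7569.78 Cr

7569.78 Cr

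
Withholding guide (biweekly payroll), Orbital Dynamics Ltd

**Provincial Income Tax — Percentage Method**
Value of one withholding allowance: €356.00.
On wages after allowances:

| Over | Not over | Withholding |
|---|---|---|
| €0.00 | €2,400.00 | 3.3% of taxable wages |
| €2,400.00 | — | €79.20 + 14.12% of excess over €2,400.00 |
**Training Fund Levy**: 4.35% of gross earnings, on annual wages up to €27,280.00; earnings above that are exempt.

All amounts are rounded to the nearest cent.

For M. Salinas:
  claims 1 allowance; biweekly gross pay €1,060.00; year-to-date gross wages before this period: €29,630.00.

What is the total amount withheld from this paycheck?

€23.23

Provincial Income Tax: taxable = €1,060.00 − 1×€356.00 = €704.00
  3.3% × €704.00 = €23.23
Training Fund Levy: YTD €29,630.00 ≥ cap €27,280.00 → €0.00
Total: €23.23 + €0.00 = €23.23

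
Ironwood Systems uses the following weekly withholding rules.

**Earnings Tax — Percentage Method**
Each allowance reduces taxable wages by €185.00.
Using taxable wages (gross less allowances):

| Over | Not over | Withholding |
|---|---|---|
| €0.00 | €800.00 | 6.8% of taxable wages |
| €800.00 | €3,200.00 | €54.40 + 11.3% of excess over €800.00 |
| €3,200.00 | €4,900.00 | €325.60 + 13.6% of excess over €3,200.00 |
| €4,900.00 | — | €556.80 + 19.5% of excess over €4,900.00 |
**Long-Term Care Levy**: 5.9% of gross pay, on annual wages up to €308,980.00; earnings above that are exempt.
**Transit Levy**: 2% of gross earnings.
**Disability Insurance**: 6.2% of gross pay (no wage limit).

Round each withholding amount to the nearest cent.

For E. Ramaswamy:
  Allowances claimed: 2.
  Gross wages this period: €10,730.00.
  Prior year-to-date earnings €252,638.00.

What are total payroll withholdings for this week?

Earnings Tax: taxable = €10,730.00 − 2×€185.00 = €10,360.00
  €556.80 + 19.5% × (€10,360.00 − €4,900.00) = €556.80 + 19.5% × €5,460.00 = €1,621.50
Long-Term Care Levy: 5.9% × €10,730.00 = €633.07
Transit Levy: 2% × €10,730.00 = €214.60
Disability Insurance: 6.2% × €10,730.00 = €665.26
Total: €1,621.50 + €633.07 + €214.60 + €665.26 = €3,134.43

€3,134.43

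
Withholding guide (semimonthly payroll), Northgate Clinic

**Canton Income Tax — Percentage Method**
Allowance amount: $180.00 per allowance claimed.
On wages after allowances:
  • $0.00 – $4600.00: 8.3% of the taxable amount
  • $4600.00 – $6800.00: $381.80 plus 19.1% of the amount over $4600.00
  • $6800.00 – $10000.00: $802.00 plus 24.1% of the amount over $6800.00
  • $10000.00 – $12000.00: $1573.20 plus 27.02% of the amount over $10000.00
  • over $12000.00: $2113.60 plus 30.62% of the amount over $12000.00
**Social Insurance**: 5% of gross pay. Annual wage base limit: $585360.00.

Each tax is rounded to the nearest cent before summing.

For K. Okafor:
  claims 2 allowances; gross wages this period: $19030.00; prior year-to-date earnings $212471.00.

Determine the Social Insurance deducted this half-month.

Social Insurance: 5% × $19030.00 = $951.50

$951.50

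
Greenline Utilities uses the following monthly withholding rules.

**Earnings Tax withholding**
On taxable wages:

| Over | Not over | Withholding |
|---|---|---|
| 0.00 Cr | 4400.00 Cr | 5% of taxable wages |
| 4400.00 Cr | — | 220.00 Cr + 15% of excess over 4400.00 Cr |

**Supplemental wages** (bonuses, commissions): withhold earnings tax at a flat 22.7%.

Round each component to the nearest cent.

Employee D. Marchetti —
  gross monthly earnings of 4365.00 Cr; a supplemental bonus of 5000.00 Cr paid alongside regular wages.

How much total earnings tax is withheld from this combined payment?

Earnings Tax: taxable = 4365.00 Cr
  5% × 4365.00 Cr = 218.25 Cr
Supplemental (22.7% flat on bonus): 22.7% × 5000.00 Cr = 1135.00 Cr
Total earnings tax: 218.25 Cr + 1135.00 Cr = 1353.25 Cr

1353.25 Cr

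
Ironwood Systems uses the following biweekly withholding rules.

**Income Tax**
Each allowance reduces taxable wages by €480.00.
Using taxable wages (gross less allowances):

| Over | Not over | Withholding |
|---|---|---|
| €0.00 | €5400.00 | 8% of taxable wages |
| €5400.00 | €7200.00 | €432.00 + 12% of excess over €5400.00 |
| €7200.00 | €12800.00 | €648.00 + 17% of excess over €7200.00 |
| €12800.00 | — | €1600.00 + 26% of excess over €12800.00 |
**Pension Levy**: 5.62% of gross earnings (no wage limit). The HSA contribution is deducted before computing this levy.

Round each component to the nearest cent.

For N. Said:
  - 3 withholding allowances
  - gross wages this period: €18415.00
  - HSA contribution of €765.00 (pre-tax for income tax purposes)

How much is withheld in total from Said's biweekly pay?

Income Tax: taxable = €18415.00 − €765.00 − 3×€480.00 = €16210.00
  €1600.00 + 26% × (€16210.00 − €12800.00) = €1600.00 + 26% × €3410.00 = €2486.60
Pension Levy: 5.62% × €17650.00 = €991.93
Total: €2486.60 + €991.93 = €3478.53

€3478.53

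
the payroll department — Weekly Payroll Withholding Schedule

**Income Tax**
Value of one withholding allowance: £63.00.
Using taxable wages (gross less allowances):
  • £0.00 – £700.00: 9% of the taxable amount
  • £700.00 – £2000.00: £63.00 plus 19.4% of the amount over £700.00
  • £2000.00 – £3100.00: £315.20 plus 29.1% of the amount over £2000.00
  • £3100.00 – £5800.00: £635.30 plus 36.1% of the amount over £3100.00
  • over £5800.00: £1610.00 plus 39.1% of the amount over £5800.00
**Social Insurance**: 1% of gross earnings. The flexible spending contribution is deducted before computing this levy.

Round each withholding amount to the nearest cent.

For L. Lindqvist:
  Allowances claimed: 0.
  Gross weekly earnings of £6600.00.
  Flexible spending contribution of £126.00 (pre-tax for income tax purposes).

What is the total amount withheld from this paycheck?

Income Tax: taxable = £6600.00 − £126.00 = £6474.00
  £1610.00 + 39.1% × (£6474.00 − £5800.00) = £1610.00 + 39.1% × £674.00 = £1873.53
Social Insurance: 1% × £6474.00 = £64.74
Total: £1873.53 + £64.74 = £1938.27

£1938.27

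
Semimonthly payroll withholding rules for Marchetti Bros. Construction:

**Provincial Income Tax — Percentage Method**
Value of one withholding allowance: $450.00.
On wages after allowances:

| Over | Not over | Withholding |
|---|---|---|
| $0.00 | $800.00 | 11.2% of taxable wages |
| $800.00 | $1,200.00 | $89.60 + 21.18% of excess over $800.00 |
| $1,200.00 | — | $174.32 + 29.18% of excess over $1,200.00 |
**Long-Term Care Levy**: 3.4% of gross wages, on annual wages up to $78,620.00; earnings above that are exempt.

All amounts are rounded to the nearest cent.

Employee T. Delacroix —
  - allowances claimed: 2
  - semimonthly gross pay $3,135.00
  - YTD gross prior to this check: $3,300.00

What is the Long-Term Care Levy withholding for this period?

Long-Term Care Levy: 3.4% × $3,135.00 = $106.59

$106.59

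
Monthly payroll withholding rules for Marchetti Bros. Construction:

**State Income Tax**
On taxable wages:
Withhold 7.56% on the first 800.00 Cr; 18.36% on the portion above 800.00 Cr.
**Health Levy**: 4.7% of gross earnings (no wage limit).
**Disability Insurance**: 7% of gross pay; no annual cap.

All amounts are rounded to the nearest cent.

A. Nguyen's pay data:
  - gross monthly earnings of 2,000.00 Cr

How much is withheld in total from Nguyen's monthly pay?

514.80 Cr

State Income Tax: taxable = 2,000.00 Cr
  60.48 Cr + 18.36% × (2,000.00 Cr − 800.00 Cr) = 60.48 Cr + 18.36% × 1,200.00 Cr = 280.80 Cr
Health Levy: 4.7% × 2,000.00 Cr = 94.00 Cr
Disability Insurance: 7% × 2,000.00 Cr = 140.00 Cr
Total: 280.80 Cr + 94.00 Cr + 140.00 Cr = 514.80 Cr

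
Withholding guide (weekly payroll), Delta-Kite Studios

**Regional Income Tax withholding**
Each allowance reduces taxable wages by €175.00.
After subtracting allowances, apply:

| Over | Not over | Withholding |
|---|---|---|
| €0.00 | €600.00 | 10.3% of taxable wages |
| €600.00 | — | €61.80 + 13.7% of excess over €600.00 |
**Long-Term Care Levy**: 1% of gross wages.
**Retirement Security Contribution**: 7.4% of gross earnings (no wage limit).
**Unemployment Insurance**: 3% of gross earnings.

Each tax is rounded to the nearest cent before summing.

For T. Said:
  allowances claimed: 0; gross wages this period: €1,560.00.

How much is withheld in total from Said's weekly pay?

Regional Income Tax: taxable = €1,560.00
  €61.80 + 13.7% × (€1,560.00 − €600.00) = €61.80 + 13.7% × €960.00 = €193.32
Long-Term Care Levy: 1% × €1,560.00 = €15.60
Retirement Security Contribution: 7.4% × €1,560.00 = €115.44
Unemployment Insurance: 3% × €1,560.00 = €46.80
Total: €193.32 + €15.60 + €115.44 + €46.80 = €371.16

€371.16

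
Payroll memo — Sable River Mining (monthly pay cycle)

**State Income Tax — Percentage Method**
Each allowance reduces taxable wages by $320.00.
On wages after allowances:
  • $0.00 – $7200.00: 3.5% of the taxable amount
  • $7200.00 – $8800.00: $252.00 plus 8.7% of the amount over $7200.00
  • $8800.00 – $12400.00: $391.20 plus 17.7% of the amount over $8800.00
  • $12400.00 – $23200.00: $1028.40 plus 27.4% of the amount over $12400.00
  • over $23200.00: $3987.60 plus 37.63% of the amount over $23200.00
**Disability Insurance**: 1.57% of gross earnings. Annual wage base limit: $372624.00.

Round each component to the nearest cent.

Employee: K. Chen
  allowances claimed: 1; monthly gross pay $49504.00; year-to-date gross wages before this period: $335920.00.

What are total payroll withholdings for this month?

State Income Tax: taxable = $49504.00 − 1×$320.00 = $49184.00
  $3987.60 + 37.63% × ($49184.00 − $23200.00) = $3987.60 + 37.63% × $25984.00 = $13765.38
Disability Insurance: cap $372624.00 − YTD $335920.00 = $36704.00 subject; 1.57% × $36704.00 = $576.25
Total: $13765.38 + $576.25 = $14341.63

$14341.63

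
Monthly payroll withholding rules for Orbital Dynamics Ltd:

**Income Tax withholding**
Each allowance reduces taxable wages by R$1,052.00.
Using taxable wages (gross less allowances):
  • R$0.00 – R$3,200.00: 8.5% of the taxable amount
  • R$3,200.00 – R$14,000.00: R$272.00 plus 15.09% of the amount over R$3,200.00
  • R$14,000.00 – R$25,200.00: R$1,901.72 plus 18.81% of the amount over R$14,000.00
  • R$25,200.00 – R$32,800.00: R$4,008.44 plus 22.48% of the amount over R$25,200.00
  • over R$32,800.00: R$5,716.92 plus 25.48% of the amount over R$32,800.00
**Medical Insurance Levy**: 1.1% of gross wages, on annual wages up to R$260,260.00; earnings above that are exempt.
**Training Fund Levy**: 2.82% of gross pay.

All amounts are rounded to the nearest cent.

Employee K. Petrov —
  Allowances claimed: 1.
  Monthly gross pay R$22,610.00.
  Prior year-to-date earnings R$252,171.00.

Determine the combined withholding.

R$4,049.96

Income Tax: taxable = R$22,610.00 − 1×R$1,052.00 = R$21,558.00
  R$1,901.72 + 18.81% × (R$21,558.00 − R$14,000.00) = R$1,901.72 + 18.81% × R$7,558.00 = R$3,323.38
Medical Insurance Levy: cap R$260,260.00 − YTD R$252,171.00 = R$8,089.00 subject; 1.1% × R$8,089.00 = R$88.98
Training Fund Levy: 2.82% × R$22,610.00 = R$637.60
Total: R$3,323.38 + R$88.98 + R$637.60 = R$4,049.96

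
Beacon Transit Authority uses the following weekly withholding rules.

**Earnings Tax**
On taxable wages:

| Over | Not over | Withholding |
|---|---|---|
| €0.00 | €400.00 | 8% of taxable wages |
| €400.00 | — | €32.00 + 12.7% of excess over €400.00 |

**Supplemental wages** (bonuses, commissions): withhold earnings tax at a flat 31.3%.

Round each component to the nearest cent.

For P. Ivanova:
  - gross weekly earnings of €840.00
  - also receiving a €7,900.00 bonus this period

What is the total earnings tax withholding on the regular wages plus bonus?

€2,560.58

Earnings Tax: taxable = €840.00
  €32.00 + 12.7% × (€840.00 − €400.00) = €32.00 + 12.7% × €440.00 = €87.88
Supplemental (31.3% flat on bonus): 31.3% × €7,900.00 = €2,472.70
Total earnings tax: €87.88 + €2,472.70 = €2,560.58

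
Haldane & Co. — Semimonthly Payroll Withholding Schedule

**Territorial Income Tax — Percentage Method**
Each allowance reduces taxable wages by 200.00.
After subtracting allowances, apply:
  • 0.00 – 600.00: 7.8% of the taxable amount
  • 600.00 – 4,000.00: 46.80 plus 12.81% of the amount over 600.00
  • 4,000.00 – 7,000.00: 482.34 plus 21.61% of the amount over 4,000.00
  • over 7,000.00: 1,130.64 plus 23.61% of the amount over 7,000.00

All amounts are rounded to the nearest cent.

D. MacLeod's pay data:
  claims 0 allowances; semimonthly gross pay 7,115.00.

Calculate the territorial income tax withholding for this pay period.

Territorial Income Tax: taxable = 7,115.00
  1,130.64 + 23.61% × (7,115.00 − 7,000.00) = 1,130.64 + 23.61% × 115.00 = 1,157.79

1,157.79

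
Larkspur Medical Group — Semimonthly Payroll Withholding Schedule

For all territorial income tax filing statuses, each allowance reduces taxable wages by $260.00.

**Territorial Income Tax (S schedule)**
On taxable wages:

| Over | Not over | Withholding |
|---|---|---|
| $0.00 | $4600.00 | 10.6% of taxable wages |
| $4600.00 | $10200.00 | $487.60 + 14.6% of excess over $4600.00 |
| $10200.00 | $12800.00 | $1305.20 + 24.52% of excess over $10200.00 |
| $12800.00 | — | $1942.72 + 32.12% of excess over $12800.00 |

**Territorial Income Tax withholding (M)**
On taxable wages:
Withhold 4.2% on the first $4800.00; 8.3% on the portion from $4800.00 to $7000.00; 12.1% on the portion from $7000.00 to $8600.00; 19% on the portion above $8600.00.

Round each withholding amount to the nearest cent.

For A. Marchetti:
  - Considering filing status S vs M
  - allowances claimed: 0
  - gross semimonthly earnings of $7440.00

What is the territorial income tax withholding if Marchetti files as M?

Territorial Income Tax (M): taxable = $7440.00
  $384.20 + 12.1% × ($7440.00 − $7000.00) = $384.20 + 12.1% × $440.00 = $437.44

$437.44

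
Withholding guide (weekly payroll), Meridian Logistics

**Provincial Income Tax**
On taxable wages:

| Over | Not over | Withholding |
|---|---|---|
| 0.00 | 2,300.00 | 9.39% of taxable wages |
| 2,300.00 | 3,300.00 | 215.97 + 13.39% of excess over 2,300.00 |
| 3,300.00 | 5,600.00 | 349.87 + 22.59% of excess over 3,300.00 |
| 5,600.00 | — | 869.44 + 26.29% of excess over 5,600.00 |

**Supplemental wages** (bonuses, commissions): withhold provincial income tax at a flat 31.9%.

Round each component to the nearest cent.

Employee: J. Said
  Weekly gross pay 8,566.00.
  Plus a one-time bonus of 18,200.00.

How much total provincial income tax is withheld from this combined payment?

Provincial Income Tax: taxable = 8,566.00
  869.44 + 26.29% × (8,566.00 − 5,600.00) = 869.44 + 26.29% × 2,966.00 = 1,649.20
Supplemental (31.9% flat on bonus): 31.9% × 18,200.00 = 5,805.80
Total provincial income tax: 1,649.20 + 5,805.80 = 7,455.00

7,455.00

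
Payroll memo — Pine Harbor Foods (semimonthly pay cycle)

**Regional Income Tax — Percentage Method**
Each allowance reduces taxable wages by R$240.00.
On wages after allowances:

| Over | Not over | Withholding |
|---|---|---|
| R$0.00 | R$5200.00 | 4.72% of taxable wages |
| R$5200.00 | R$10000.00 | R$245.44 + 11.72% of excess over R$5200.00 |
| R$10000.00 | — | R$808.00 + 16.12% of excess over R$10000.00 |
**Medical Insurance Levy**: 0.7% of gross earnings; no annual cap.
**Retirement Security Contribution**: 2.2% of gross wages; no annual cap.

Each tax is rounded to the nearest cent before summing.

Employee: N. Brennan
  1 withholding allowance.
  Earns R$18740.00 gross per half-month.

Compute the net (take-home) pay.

R$16018.34

Regional Income Tax: taxable = R$18740.00 − 1×R$240.00 = R$18500.00
  R$808.00 + 16.12% × (R$18500.00 − R$10000.00) = R$808.00 + 16.12% × R$8500.00 = R$2178.20
Medical Insurance Levy: 0.7% × R$18740.00 = R$131.18
Retirement Security Contribution: 2.2% × R$18740.00 = R$412.28
Total withheld: R$2178.20 + R$131.18 + R$412.28 = R$2721.66
Net pay: R$18740.00 − R$2721.66 = R$16018.34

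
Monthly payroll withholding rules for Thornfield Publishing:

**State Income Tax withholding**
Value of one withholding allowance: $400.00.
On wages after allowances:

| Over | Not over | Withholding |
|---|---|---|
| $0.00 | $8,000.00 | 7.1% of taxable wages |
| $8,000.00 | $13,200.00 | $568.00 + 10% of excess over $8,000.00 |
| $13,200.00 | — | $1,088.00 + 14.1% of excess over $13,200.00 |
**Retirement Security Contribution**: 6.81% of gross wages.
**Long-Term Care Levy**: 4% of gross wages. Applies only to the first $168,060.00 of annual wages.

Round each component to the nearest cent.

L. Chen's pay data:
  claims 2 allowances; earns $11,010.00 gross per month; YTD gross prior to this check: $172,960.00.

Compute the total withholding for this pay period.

$1,538.78

State Income Tax: taxable = $11,010.00 − 2×$400.00 = $10,210.00
  $568.00 + 10% × ($10,210.00 − $8,000.00) = $568.00 + 10% × $2,210.00 = $789.00
Retirement Security Contribution: 6.81% × $11,010.00 = $749.78
Long-Term Care Levy: YTD $172,960.00 ≥ cap $168,060.00 → $0.00
Total: $789.00 + $749.78 + $0.00 = $1,538.78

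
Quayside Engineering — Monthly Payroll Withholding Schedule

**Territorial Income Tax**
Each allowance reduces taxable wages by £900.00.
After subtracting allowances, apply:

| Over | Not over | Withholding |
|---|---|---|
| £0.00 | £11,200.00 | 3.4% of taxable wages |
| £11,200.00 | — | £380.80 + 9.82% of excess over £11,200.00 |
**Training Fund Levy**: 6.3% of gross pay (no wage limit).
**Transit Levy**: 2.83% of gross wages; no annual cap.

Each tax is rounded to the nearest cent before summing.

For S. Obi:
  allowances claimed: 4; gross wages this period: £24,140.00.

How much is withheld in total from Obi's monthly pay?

£3,501.97

Territorial Income Tax: taxable = £24,140.00 − 4×£900.00 = £20,540.00
  £380.80 + 9.82% × (£20,540.00 − £11,200.00) = £380.80 + 9.82% × £9,340.00 = £1,297.99
Training Fund Levy: 6.3% × £24,140.00 = £1,520.82
Transit Levy: 2.83% × £24,140.00 = £683.16
Total: £1,297.99 + £1,520.82 + £683.16 = £3,501.97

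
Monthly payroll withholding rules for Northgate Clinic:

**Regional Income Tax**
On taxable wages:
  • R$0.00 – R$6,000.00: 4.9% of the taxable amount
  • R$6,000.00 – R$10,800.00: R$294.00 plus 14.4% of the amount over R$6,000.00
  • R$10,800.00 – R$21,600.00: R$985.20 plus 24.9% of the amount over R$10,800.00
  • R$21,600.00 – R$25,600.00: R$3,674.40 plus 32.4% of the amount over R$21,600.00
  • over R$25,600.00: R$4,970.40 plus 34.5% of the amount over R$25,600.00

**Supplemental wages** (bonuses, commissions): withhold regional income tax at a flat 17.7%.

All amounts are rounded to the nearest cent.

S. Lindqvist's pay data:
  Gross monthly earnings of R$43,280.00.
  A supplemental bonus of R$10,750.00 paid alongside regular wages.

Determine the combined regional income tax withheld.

R$12,972.75

Regional Income Tax: taxable = R$43,280.00
  R$4,970.40 + 34.5% × (R$43,280.00 − R$25,600.00) = R$4,970.40 + 34.5% × R$17,680.00 = R$11,070.00
Supplemental (17.7% flat on bonus): 17.7% × R$10,750.00 = R$1,902.75
Total regional income tax: R$11,070.00 + R$1,902.75 = R$12,972.75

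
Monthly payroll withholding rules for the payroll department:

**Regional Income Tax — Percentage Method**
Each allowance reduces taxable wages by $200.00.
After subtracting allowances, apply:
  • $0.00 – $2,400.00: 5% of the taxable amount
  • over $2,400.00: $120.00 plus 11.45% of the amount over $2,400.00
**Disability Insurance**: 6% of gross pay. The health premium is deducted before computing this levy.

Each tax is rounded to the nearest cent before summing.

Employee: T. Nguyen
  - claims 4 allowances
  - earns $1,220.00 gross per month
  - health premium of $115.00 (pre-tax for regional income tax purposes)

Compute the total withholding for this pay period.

$81.55

Regional Income Tax: taxable = $1,220.00 − $115.00 − 4×$200.00 = $305.00
  5% × $305.00 = $15.25
Disability Insurance: 6% × $1,105.00 = $66.30
Total: $15.25 + $66.30 = $81.55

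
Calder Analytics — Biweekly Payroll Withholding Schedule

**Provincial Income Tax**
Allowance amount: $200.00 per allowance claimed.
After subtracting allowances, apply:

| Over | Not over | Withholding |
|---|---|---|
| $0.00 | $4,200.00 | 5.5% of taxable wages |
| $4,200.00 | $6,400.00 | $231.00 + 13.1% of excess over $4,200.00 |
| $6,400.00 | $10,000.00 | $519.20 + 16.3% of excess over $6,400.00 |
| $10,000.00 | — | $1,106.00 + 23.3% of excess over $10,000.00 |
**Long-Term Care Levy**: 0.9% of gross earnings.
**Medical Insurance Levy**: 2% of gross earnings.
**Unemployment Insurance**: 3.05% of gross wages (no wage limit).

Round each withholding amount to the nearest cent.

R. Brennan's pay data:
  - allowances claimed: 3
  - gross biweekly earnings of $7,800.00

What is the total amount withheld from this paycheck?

$1,113.70

Provincial Income Tax: taxable = $7,800.00 − 3×$200.00 = $7,200.00
  $519.20 + 16.3% × ($7,200.00 − $6,400.00) = $519.20 + 16.3% × $800.00 = $649.60
Long-Term Care Levy: 0.9% × $7,800.00 = $70.20
Medical Insurance Levy: 2% × $7,800.00 = $156.00
Unemployment Insurance: 3.05% × $7,800.00 = $237.90
Total: $649.60 + $70.20 + $156.00 + $237.90 = $1,113.70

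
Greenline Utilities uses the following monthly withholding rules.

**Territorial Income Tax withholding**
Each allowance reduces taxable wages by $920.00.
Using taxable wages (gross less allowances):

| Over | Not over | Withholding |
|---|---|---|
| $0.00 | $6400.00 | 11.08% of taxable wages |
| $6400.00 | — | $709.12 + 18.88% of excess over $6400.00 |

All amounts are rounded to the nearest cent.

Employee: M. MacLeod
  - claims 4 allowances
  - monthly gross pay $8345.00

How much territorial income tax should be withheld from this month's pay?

$516.88

Territorial Income Tax: taxable = $8345.00 − 4×$920.00 = $4665.00
  11.08% × $4665.00 = $516.88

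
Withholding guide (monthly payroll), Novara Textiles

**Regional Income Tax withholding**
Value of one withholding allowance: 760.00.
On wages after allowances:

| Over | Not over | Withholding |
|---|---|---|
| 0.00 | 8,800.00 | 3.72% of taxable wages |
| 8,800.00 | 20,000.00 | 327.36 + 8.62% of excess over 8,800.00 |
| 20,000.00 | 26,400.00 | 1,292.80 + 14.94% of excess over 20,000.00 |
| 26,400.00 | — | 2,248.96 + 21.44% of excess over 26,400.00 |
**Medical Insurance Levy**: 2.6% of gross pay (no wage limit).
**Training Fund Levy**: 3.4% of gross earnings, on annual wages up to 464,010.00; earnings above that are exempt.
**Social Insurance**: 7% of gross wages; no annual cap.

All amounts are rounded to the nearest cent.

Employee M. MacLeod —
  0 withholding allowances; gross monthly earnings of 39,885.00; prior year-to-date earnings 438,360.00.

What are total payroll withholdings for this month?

Regional Income Tax: taxable = 39,885.00
  2,248.96 + 21.44% × (39,885.00 − 26,400.00) = 2,248.96 + 21.44% × 13,485.00 = 5,140.14
Medical Insurance Levy: 2.6% × 39,885.00 = 1,037.01
Training Fund Levy: cap 464,010.00 − YTD 438,360.00 = 25,650.00 subject; 3.4% × 25,650.00 = 872.10
Social Insurance: 7% × 39,885.00 = 2,791.95
Total: 5,140.14 + 1,037.01 + 872.10 + 2,791.95 = 9,841.20

9,841.20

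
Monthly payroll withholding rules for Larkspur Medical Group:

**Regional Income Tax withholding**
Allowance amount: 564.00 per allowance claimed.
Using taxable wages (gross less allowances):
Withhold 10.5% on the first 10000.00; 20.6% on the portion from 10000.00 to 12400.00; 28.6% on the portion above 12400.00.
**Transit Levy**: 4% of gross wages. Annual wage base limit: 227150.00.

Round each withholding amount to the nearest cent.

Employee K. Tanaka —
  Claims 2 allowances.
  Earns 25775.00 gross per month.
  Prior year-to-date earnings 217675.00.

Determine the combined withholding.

5426.04

Regional Income Tax: taxable = 25775.00 − 2×564.00 = 24647.00
  1544.40 + 28.6% × (24647.00 − 12400.00) = 1544.40 + 28.6% × 12247.00 = 5047.04
Transit Levy: cap 227150.00 − YTD 217675.00 = 9475.00 subject; 4% × 9475.00 = 379.00
Total: 5047.04 + 379.00 = 5426.04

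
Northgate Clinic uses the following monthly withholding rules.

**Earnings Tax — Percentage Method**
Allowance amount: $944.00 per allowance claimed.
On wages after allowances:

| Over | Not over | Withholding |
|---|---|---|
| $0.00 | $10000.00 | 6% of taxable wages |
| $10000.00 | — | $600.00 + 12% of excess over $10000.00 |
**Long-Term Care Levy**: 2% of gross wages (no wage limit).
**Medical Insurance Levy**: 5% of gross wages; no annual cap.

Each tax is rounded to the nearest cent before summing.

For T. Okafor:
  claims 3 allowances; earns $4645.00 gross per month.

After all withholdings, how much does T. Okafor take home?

$4211.07

Earnings Tax: taxable = $4645.00 − 3×$944.00 = $1813.00
  6% × $1813.00 = $108.78
Long-Term Care Levy: 2% × $4645.00 = $92.90
Medical Insurance Levy: 5% × $4645.00 = $232.25
Total withheld: $108.78 + $92.90 + $232.25 = $433.93
Net pay: $4645.00 − $433.93 = $4211.07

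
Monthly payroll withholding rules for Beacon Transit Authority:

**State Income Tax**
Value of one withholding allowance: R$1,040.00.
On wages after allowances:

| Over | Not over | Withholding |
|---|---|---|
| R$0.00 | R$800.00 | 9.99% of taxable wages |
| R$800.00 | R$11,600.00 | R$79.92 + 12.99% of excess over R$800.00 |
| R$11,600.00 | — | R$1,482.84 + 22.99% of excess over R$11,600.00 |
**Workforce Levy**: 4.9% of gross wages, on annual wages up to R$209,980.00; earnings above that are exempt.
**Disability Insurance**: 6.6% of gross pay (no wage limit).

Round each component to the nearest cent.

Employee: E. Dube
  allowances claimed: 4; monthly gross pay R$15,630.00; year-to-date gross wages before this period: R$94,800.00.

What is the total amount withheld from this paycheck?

State Income Tax: taxable = R$15,630.00 − 4×R$1,040.00 = R$11,470.00
  R$79.92 + 12.99% × (R$11,470.00 − R$800.00) = R$79.92 + 12.99% × R$10,670.00 = R$1,465.95
Workforce Levy: 4.9% × R$15,630.00 = R$765.87
Disability Insurance: 6.6% × R$15,630.00 = R$1,031.58
Total: R$1,465.95 + R$765.87 + R$1,031.58 = R$3,263.40

R$3,263.40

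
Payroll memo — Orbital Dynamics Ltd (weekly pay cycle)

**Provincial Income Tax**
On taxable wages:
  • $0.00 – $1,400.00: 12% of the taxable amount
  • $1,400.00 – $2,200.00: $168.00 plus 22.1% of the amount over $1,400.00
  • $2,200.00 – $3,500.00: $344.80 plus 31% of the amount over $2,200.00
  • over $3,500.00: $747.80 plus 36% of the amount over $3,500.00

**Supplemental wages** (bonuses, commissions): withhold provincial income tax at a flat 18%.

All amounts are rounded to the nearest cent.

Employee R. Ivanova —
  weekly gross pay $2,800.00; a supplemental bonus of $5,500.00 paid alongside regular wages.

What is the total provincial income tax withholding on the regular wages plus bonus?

$1,520.80

Provincial Income Tax: taxable = $2,800.00
  $344.80 + 31% × ($2,800.00 − $2,200.00) = $344.80 + 31% × $600.00 = $530.80
Supplemental (18% flat on bonus): 18% × $5,500.00 = $990.00
Total provincial income tax: $530.80 + $990.00 = $1,520.80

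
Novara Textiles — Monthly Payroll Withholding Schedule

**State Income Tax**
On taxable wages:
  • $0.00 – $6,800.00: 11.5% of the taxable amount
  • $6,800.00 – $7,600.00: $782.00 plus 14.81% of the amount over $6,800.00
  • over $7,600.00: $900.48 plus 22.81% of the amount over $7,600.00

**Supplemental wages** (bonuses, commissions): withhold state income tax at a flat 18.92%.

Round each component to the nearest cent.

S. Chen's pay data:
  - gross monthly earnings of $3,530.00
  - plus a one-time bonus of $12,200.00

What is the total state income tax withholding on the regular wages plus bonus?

State Income Tax: taxable = $3,530.00
  11.5% × $3,530.00 = $405.95
Supplemental (18.92% flat on bonus): 18.92% × $12,200.00 = $2,308.24
Total state income tax: $405.95 + $2,308.24 = $2,714.19

$2,714.19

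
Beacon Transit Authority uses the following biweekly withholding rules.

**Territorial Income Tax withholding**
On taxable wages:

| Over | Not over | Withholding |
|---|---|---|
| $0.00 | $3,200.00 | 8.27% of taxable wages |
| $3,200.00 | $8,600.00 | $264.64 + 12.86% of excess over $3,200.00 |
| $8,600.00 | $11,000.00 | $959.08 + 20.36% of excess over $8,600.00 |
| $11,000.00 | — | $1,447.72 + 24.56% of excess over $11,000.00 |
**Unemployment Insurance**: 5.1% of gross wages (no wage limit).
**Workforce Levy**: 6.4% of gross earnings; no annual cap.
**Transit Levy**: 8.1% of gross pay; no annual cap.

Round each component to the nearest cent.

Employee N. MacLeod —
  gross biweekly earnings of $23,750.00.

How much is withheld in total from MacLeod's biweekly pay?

$9,234.12

Territorial Income Tax: taxable = $23,750.00
  $1,447.72 + 24.56% × ($23,750.00 − $11,000.00) = $1,447.72 + 24.56% × $12,750.00 = $4,579.12
Unemployment Insurance: 5.1% × $23,750.00 = $1,211.25
Workforce Levy: 6.4% × $23,750.00 = $1,520.00
Transit Levy: 8.1% × $23,750.00 = $1,923.75
Total: $4,579.12 + $1,211.25 + $1,520.00 + $1,923.75 = $9,234.12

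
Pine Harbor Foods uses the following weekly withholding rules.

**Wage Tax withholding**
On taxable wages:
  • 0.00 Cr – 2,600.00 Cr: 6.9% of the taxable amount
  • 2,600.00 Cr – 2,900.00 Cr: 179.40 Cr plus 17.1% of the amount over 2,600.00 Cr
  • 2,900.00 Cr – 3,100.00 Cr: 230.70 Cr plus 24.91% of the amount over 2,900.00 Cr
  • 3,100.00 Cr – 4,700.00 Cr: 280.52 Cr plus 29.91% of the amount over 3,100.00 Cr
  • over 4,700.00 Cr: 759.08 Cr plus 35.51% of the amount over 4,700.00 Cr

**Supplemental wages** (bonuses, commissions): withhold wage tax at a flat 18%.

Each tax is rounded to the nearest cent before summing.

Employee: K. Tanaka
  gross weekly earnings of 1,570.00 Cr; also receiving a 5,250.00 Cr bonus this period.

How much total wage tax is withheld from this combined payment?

Wage Tax: taxable = 1,570.00 Cr
  6.9% × 1,570.00 Cr = 108.33 Cr
Supplemental (18% flat on bonus): 18% × 5,250.00 Cr = 945.00 Cr
Total wage tax: 108.33 Cr + 945.00 Cr = 1,053.33 Cr

1,053.33 Cr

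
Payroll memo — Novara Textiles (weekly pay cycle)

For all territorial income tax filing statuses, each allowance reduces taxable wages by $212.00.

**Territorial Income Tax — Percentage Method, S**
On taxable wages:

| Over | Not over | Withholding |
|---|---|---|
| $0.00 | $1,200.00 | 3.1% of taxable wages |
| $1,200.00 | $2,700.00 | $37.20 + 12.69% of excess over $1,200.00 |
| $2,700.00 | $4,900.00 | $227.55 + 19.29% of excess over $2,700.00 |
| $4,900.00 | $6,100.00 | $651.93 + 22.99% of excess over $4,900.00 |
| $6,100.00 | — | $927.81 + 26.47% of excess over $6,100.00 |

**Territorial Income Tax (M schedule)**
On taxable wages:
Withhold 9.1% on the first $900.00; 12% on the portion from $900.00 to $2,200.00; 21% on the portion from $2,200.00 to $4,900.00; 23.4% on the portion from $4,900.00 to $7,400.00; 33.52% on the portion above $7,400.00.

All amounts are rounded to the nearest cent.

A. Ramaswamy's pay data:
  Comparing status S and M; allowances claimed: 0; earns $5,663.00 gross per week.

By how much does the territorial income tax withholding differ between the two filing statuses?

$156.10

Territorial Income Tax (S): taxable = $5,663.00
  $651.93 + 22.99% × ($5,663.00 − $4,900.00) = $651.93 + 22.99% × $763.00 = $827.34
Territorial Income Tax (M): taxable = $5,663.00
  $804.90 + 23.4% × ($5,663.00 − $4,900.00) = $804.90 + 23.4% × $763.00 = $983.44
Difference: |$827.34 − $983.44| = $156.10 (higher under M)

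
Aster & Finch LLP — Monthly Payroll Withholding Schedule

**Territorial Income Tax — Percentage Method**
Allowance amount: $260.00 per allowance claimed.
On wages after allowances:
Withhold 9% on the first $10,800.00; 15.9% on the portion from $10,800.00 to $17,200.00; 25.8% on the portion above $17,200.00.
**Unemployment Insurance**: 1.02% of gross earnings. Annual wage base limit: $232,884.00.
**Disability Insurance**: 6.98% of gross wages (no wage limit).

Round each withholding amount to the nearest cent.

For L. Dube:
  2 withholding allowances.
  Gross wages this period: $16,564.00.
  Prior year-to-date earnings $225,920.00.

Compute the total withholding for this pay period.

Territorial Income Tax: taxable = $16,564.00 − 2×$260.00 = $16,044.00
  $972.00 + 15.9% × ($16,044.00 − $10,800.00) = $972.00 + 15.9% × $5,244.00 = $1,805.80
Unemployment Insurance: cap $232,884.00 − YTD $225,920.00 = $6,964.00 subject; 1.02% × $6,964.00 = $71.03
Disability Insurance: 6.98% × $16,564.00 = $1,156.17
Total: $1,805.80 + $71.03 + $1,156.17 = $3,033.00

$3,033.00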